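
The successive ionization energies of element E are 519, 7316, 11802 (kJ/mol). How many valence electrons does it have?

Look for the largest jump between consecutive ionization energies: IE2/IE1 ≈ 14.1, far larger than any earlier ratio.
That jump marks the point where a core electron is being removed. So the atom has 1 valence electron.

1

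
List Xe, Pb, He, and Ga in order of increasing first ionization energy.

Across a period the outer electron is held more tightly (higher IE₁); down a group it sits in a higher shell, more shielded, and comes off more easily.
Neither a single period nor a single group — weigh both effects.
Pb > Ga: period and group pull opposite ways; the across-period shift dominates (716 vs 579 kJ/mol).
Xe > Pb: both effects reinforce here, so Xe is clearly the higher of the two.
He > Xe: He sits above Xe in group 18, so the down-group effect alone puts He higher.
Approximate values (kJ/mol): He 2372, Ga 579, Xe 1170, Pb 716.
So from lowest to highest: Ga < Pb < Xe < He.

Ga < Pb < Xe < He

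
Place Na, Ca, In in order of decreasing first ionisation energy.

Ca, In, Na

Na is in period 3, group 1; Ca is in period 4, group 2; In is in period 5, group 13.
Across a period the outer electron is held more tightly (higher IE₁); down a group it sits in a higher shell, more shielded, and comes off more easily.
A diagonal step moves right (one effect) and down (the opposite effect) at once.
In > Na: period and group pull opposite ways; the across-period shift dominates (558 vs 496 kJ/mol).
Ca > In: the two effects oppose for this pair; the down-group effect wins (590 vs 558 kJ/mol).
For reference (kJ/mol): Na 496, Ca 590, In 558.
So from highest to lowest: Ca > In > Na.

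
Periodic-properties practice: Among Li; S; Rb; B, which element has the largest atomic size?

Rb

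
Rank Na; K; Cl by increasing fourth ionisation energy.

Cl < K < Na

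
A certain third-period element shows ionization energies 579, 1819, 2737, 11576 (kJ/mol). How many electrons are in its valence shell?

3

Look for the largest jump between consecutive ionization energies: IE4/IE3 ≈ 4.2, far larger than any earlier ratio.
That jump marks the point where a core electron is being removed. So the atom has 3 valence electrons.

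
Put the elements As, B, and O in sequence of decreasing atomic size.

B is in period 2, group 13; O is in period 2, group 16; As is in period 4, group 15.
Moving right in a period, electrons are added to the same shell under a stronger nuclear pull, so atoms get smaller; moving down, a new shell is opened and atoms get larger.
Neither a single period nor a single group — weigh both effects.
B > O: both are in period 2; the period trend gives B the larger value.
As > B: the two effects oppose for this pair; the down-group effect wins (121 vs 85 pm).
For reference (pm): B 85, O 63, As 121.
So from largest to smallest: As > B > O.

As > B > O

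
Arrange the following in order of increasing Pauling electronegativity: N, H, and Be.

H is in period 1, group 1; Be is in period 2, group 2; N is in period 2, group 15.
Electronegativity increases across a period and decreases down a group, tracking effective nuclear charge and atomic size.
Here both period and group differ, so the two effects have to be weighed against each other.
H > Be: period and group pull opposite ways; the down-group shift dominates (2.20 vs 1.57).
N > H: the two effects oppose for this pair; the across-period effect wins (3.04 vs 2.20).
Approximate values (Pauling): H 2.20, Be 1.57, N 3.04.
So from lowest to highest: Be < H < N.

Be, H, N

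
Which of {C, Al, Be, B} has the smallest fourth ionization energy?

C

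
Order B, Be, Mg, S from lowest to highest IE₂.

IE_2 is the cost of taking one more electron from the +1 cation: B⁺ still has 2 valence electrons; Be⁺ still has 1 valence electron; Mg⁺ still has 1 valence electron; S⁺ still has 5 valence electrons.
All are still removing valence electrons, so compare the +1 ions as you would atoms: IE_2 generally rises across a period (higher Z_eff) and falls down a group (larger shell), subject to the usual subshell exceptions.
Valence configurations: B⁺ [He]2s², Be⁺ [He]2s¹, Mg⁺ [Ne]3s¹, S⁺ [Ne]3s²3p³.
Approximate IE_2 values (kJ/mol): B 2427, Be 1757, Mg 1451, S 2252.
Hence IE_2: Mg < Be < S < B.

Mg < Be < S < B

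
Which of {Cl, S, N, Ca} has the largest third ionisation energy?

Ca

Consider each +2 ion: Cl²⁺ still has 5 valence electrons; S²⁺ still has 4 valence electrons; N²⁺ still has 3 valence electrons; Ca²⁺ is the bare [Ar] core.
Core electrons are held far more tightly than valence electrons, so Ca tops the IE_3 order.
Valence configurations: Cl²⁺ [Ne]3s²3p³, S²⁺ [Ne]3s²3p², N²⁺ [He]2s²2p¹.
The numbers (kJ/mol): Cl 3822, S 3357, N 4578, Ca 4912.
Overall IE_3 order: S < Cl < N < Ca.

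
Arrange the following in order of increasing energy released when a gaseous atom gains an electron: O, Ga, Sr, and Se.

Electron affinity generally becomes more exothermic across a period toward the halogens and less exothermic down a group.
Neither a single period nor a single group — weigh both effects.
Ga > Sr: both effects reinforce here, so Ga is clearly the higher of the two.
O > Ga: relative to Ga, both the across-period and down-group shifts push O's electron affinity up.
Se > O: this pair runs against the simple trend — see the exception note.
Note the exception: Se has a higher electron affinity than O, contrary to the simple trend — O's compact 2p subshell gives strong electron–electron repulsion on the added electron.
Tabulated electron affinity (kJ/mol): O 141, Ga 29, Se 195, Sr 5.
So from lowest to highest: Sr < Ga < O < Se.

Sr < Ga < O < Se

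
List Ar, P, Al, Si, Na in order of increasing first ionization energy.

Na < Al < Si < P < Ar

Na is in period 3, group 1; Al is in period 3, group 13; Si is in period 3, group 14; P is in period 3, group 15; Ar is in period 3, group 18.
Across a period the outer electron is held more tightly (higher IE₁); down a group it sits in a higher shell, more shielded, and comes off more easily.
All lie in period 3, so first ionization energy increases left to right.
So from lowest to highest: Na < Al < Si < P < Ar.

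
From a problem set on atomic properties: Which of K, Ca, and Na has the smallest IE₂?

Ca

IE_2 is the cost of taking one more electron from the +1 cation: K⁺ is the bare [Ar] core; Ca⁺ still has 1 valence electron; Na⁺ is the bare [Ne] core.
Core electrons are held far more tightly than valence electrons, so K and Na top the IE_2 order.
Tabulated IE_2 (kJ/mol): K 3052, Ca 1145, Na 4562.
Putting it together, IE_2: Ca < K < Na.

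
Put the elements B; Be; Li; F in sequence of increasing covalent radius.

F, B, Be, Li

Li is in period 2, group 1; Be is in period 2, group 2; B is in period 2, group 13; F is in period 2, group 17.
Atomic radius shrinks across a period as nuclear charge pulls the same shell inward, and grows down a group as new shells are added.
All lie in period 2, so atomic radius increases right to left.
So from smallest to largest: F < B < Be < Li.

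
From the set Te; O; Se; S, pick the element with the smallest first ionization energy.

Te

O is in period 2, group 16; S is in period 3, group 16; Se is in period 4, group 16; Te is in period 5, group 16.
Across a period the outer electron is held more tightly (higher IE₁); down a group it sits in a higher shell, more shielded, and comes off more easily.
All are in group 16, so first ionization energy increases up the group.
The smallest first ionization energy among these belongs to Te.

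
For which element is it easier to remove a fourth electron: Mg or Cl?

IE_4 is the cost of taking one more electron from the +3 cation: Mg³⁺ is already 1 electron into the core; Cl³⁺ still has 4 valence electrons.
Pulling an electron out of a noble-gas core costs far more than removing a remaining valence electron, so Mg sits at the high end of IE_4.
The numbers (kJ/mol): Mg 10543, Cl 5159.
Hence IE_4: Cl < Mg.

Cl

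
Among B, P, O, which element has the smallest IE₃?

P

IE_3 is the cost of taking one more electron from the +2 cation: B²⁺ still has 1 valence electron; P²⁺ still has 3 valence electrons; O²⁺ still has 4 valence electrons.
All are still removing valence electrons, so compare the +2 ions as you would atoms: IE_3 generally rises across a period (higher Z_eff) and falls down a group (larger shell), subject to the usual subshell exceptions.
Valence configurations: B²⁺ [He]2s¹, P²⁺ [Ne]3s²3p¹, O²⁺ [He]2s²2p².
Approximate IE_3 values (kJ/mol): B 3660, P 2914, O 5300.
Overall IE_3 order: P < B < O.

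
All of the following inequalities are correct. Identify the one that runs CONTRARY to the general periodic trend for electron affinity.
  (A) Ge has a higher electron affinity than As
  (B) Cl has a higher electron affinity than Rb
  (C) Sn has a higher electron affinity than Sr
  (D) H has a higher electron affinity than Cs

(A)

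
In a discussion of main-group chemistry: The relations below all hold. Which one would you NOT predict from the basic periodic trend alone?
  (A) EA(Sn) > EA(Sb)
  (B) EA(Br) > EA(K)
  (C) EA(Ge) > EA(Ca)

(A)

The general trend: electron affinity increases across a period and decreases down a group.
(A) Sn (period 5, group 14) vs Sb (period 5, group 15): the stated order contradicts the simple trend.
(B) Br (period 4, group 17) vs K (period 4, group 1): the stated order agrees with the simple trend.
(C) Ge (period 4, group 14) vs Ca (period 4, group 2): the stated order agrees with the simple trend.
The exception is (A): adding an electron to Sb's half-filled 5p³ is unfavourable, so Sn has the more exothermic EA.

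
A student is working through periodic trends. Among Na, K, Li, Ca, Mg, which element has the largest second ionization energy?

Li

The second ionization energy removes an electron from the +1 ion. For each element: Na⁺ is the bare [Ne] core; K⁺ is the bare [Ar] core; Li⁺ is the bare [He] core; Ca⁺ still has 1 valence electron; Mg⁺ still has 1 valence electron.
Breaking into a closed-shell core is much more expensive than removing a leftover valence electron — K, Na and Li have the largest IE_2 here.
Valence configurations: Ca⁺ [Ar]4s¹, Mg⁺ [Ne]3s¹.
Approximate IE_2 values (kJ/mol): Na 4562, K 3052, Li 7298, Ca 1145, Mg 1451.
So the second ionization energies run Ca < Mg < K < Na < Li.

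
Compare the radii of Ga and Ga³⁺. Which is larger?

Forming Ga³⁺ removes 3 electrons from Ga. Fewer electrons for the same nuclear charge means less shielding and a higher Z_eff on the remaining electrons, and for main-group metals the entire outer shell is lost.
A cation is smaller than its parent atom: Ga³⁺ < Ga.

Ga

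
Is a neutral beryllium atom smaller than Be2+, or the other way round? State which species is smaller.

Be2+

Forming Be2+ removes 2 electrons from Be. Fewer electrons for the same nuclear charge means less shielding and a higher Z_eff on the remaining electrons, and for main-group metals the entire outer shell is lost.
A cation is smaller than its parent atom: Be2+ < Be.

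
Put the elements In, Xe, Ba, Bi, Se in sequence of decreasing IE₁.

First ionization energy rises across a period (greater Z_eff holds electrons more tightly) and falls down a group (valence electrons are farther from the nucleus).
These span different periods and groups, so the two trends combine.
In > Ba: both effects reinforce here, so In is clearly the higher of the two.
Bi > In: the two effects oppose for this pair; the across-period effect wins (703 vs 558 kJ/mol).
Se > Bi: relative to Bi, both the across-period and down-group shifts push Se's first ionization energy up.
Xe > Se: period and group pull opposite ways; the across-period shift dominates (1170 vs 941 kJ/mol).
For reference (kJ/mol): Se 941, In 558, Xe 1170, Ba 503, Bi 703.
So from highest to lowest: Xe > Se > Bi > In > Ba.

Xe, Se, Bi, In, Ba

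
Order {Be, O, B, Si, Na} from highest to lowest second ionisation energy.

Na > O > B > Be > Si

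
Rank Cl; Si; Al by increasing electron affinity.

Al is in period 3, group 13; Si is in period 3, group 14; Cl is in period 3, group 17.
Atoms with high Z_eff and room in the valence shell (especially the halogens) have the most exothermic electron affinities.
All lie in period 3, so electron affinity increases left to right.
So from lowest to highest: Al < Si < Cl.

Al < Si < Cl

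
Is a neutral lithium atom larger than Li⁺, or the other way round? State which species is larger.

Forming Li⁺ removes 1 electron from Li. Fewer electrons for the same nuclear charge means less shielding and a higher Z_eff on the remaining electrons, and for main-group metals the entire outer shell is lost.
A cation is smaller than its parent atom: Li⁺ < Li.

Li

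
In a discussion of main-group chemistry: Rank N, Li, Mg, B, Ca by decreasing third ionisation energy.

After 2 electrons have been removed, what remains? N²⁺ still has 3 valence electrons; Li²⁺ is already 1 electron into the core; Mg²⁺ is the bare [Ne] core; B²⁺ still has 1 valence electron; Ca²⁺ is the bare [Ar] core.
Pulling an electron out of a noble-gas core costs far more than removing a remaining valence electron, so Ca, Mg and Li sit at the high end of IE_3.
Valence configurations: N²⁺ [He]2s²2p¹, B²⁺ [He]2s¹.
Approximate IE_3 values (kJ/mol): N 4578, Li 11815, Mg 7733, B 3660, Ca 4912.
Overall IE_3 order: B < N < Ca < Mg < Li.

Li > Mg > Ca > N > B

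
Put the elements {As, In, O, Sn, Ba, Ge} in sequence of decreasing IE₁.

O > As > Ge > Sn > In > Ba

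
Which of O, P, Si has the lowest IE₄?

Si

After 3 electrons have been removed, what remains? O³⁺ still has 3 valence electrons; P³⁺ still has 2 valence electrons; Si³⁺ still has 1 valence electron.
All are still removing valence electrons, so compare the +3 ions as you would atoms: IE_4 generally rises across a period (higher Z_eff) and falls down a group (larger shell), subject to the usual subshell exceptions.
Valence configurations: O³⁺ [He]2s²2p¹, P³⁺ [Ne]3s², Si³⁺ [Ne]3s¹.
Tabulated IE_4 (kJ/mol): O 7469, P 4964, Si 4356.
So the fourth ionization energies run Si < P < O.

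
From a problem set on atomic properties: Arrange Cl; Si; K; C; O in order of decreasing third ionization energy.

O, C, K, Cl, Si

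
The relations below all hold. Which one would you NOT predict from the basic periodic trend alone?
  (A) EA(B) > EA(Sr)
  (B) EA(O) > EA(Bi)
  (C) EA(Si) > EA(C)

(C)

The general trend: electron affinity increases across a period and decreases down a group.
(A) B (period 2, group 13) vs Sr (period 5, group 2): the stated order agrees with the simple trend.
(B) O (period 2, group 16) vs Bi (period 6, group 15): the stated order agrees with the simple trend.
(C) Si (period 3, group 14) vs C (period 2, group 14): the stated order contradicts the simple trend.
The exception is (C): Si's larger, more diffuse 3p orbitals accept an added electron slightly more readily than C's compact 2p.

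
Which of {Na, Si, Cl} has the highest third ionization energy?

Na

Consider each +2 ion: Na²⁺ is already 1 electron into the core; Si²⁺ still has 2 valence electrons; Cl²⁺ still has 5 valence electrons.
Core electrons are held far more tightly than valence electrons, so Na tops the IE_3 order.
Valence configurations: Si²⁺ [Ne]3s², Cl²⁺ [Ne]3s²3p³.
Approximate IE_3 values (kJ/mol): Na 6910, Si 3232, Cl 3822.
Putting it together, IE_3: Si < Cl < Na.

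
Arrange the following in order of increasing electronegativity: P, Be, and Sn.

Be, Sn, P

Atoms toward the upper right of the periodic table pull bonding electrons most strongly.
Here both period and group differ, so the two effects have to be weighed against each other.
Sn > Be: the two effects oppose for this pair; the across-period effect wins (1.96 vs 1.57).
P > Sn: both effects reinforce here, so P is clearly the higher of the two.
Tabulated electronegativity (Pauling): Be 1.57, P 2.19, Sn 1.96.
So from lowest to highest: Be < Sn < P.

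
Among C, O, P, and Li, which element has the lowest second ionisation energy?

Consider each +1 ion: C⁺ still has 3 valence electrons; O⁺ still has 5 valence electrons; P⁺ still has 4 valence electrons; Li⁺ is the bare [He] core.
Breaking into a closed-shell core is much more expensive than removing a leftover valence electron — Li has the largest IE_2 here.
Valence configurations: C⁺ [He]2s²2p¹, O⁺ [He]2s²2p³, P⁺ [Ne]3s²3p².
The numbers (kJ/mol): C 2353, O 3388, P 1907, Li 7298.
Hence IE_2: P < C < O < Li.

P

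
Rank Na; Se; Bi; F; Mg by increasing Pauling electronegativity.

F is in period 2, group 17; Na is in period 3, group 1; Mg is in period 3, group 2; Se is in period 4, group 16; Bi is in period 6, group 15.
Smaller atoms with higher effective nuclear charge are more electronegative.
Neither a single period nor a single group — weigh both effects.
Mg > Na: Mg lies to the right of Na in period 3, so the across-period effect alone puts Mg higher.
Bi > Mg: period and group pull opposite ways; the across-period shift dominates (2.02 vs 1.31).
Se > Bi: relative to Bi, both the across-period and down-group shifts push Se's electronegativity up.
F > Se: both effects reinforce here, so F is clearly the higher of the two.
For reference (Pauling): F 3.98, Na 0.93, Mg 1.31, Se 2.55, Bi 2.02.
So from lowest to highest: Na < Mg < Bi < Se < F.

Na < Mg < Bi < Se < F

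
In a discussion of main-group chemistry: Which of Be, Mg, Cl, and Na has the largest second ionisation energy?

Na

IE_2 is the cost of taking one more electron from the +1 cation: Be⁺ still has 1 valence electron; Mg⁺ still has 1 valence electron; Cl⁺ still has 6 valence electrons; Na⁺ is the bare [Ne] core.
Pulling an electron out of a noble-gas core costs far more than removing a remaining valence electron, so Na sits at the high end of IE_2.
Valence configurations: Be⁺ [He]2s¹, Mg⁺ [Ne]3s¹, Cl⁺ [Ne]3s²3p⁴.
Approximate IE_2 values (kJ/mol): Be 1757, Mg 1451, Cl 2298, Na 4562.
Hence IE_2: Mg < Be < Cl < Na.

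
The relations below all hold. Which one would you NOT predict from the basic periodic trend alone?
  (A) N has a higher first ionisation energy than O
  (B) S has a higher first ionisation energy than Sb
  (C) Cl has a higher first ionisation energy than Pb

(A)

The general trend: first ionisation energy increases across a period and decreases down a group.
(A) N (period 2, group 15) vs O (period 2, group 16): the stated order contradicts the simple trend.
(B) S (period 3, group 16) vs Sb (period 5, group 15): the stated order agrees with the simple trend.
(C) Cl (period 3, group 17) vs Pb (period 6, group 14): the stated order agrees with the simple trend.
The exception is (A): pairing an electron in O's 2p⁴ costs repulsion energy, so O ionizes more easily than half-filled N (2p³).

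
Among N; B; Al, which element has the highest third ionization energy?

N

IE_3 is the cost of taking one more electron from the +2 cation: N²⁺ still has 3 valence electrons; B²⁺ still has 1 valence electron; Al²⁺ still has 1 valence electron.
All are still removing valence electrons, so compare the +2 ions as you would atoms: IE_3 generally rises across a period (higher Z_eff) and falls down a group (larger shell), subject to the usual subshell exceptions.
Valence configurations: N²⁺ [He]2s²2p¹, B²⁺ [He]2s¹, Al²⁺ [Ne]3s¹.
Tabulated IE_3 (kJ/mol): N 4578, B 3660, Al 2745.
Overall IE_3 order: Al < B < N.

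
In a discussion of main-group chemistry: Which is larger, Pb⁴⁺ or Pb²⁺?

Both ions have Z = 82 protons, but Pb⁴⁺ has lost more electrons, so its remaining electrons feel a larger effective nuclear charge per electron and are pulled in more tightly.
Higher positive charge → smaller ion, so Pb²⁺ > Pb⁴⁺.

Pb²⁺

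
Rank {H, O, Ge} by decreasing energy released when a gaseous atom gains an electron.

H is in period 1, group 1; O is in period 2, group 16; Ge is in period 4, group 14.
Adding an electron releases more energy for atoms nearer the top right (short of the noble gases).
Here both period and group differ, so the two effects have to be weighed against each other.
Ge > H: the two effects oppose for this pair; the across-period effect wins (119 vs 73 kJ/mol).
O > Ge: relative to Ge, both the across-period and down-group shifts push O's electron affinity up.
Approximate values (kJ/mol): H 73, O 141, Ge 119.
So from highest to lowest: O > Ge > H.

O > Ge > H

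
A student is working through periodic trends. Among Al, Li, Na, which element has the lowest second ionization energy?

Consider each +1 ion: Al⁺ still has 2 valence electrons; Li⁺ is the bare [He] core; Na⁺ is the bare [Ne] core.
Breaking into a closed-shell core is much more expensive than removing a leftover valence electron — Na and Li have the largest IE_2 here.
Tabulated IE_2 (kJ/mol): Al 1817, Li 7298, Na 4562.
So the second ionization energies run Al < Na < Li.

Al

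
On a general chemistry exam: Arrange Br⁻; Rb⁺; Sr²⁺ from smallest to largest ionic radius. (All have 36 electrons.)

All of these have 36 electrons, so size is governed by nuclear charge alone: the more protons, the stronger the pull on the same electron cloud, and the smaller the ion.
Nuclear charges: Sr²⁺ (Z=38), Rb⁺ (Z=37), Br⁻ (Z=35).
Smallest to largest: Sr²⁺ < Rb⁺ < Br⁻.

Sr²⁺ < Rb⁺ < Br⁻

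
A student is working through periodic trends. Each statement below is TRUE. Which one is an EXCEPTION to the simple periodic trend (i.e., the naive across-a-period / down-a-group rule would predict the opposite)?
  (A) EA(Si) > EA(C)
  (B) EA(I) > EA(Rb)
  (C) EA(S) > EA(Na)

(A)

The general trend: electron affinity increases across a period and decreases down a group.
(A) Si (period 3, group 14) vs C (period 2, group 14): the stated order contradicts the simple trend.
(B) I (period 5, group 17) vs Rb (period 5, group 1): the stated order agrees with the simple trend.
(C) S (period 3, group 16) vs Na (period 3, group 1): the stated order agrees with the simple trend.
The exception is (A): Si's larger, more diffuse 3p orbitals accept an added electron slightly more readily than C's compact 2p.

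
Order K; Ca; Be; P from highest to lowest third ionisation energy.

Be > Ca > K > P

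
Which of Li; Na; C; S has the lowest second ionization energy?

IE_2 is the cost of taking one more electron from the +1 cation: Li⁺ is the bare [He] core; Na⁺ is the bare [Ne] core; C⁺ still has 3 valence electrons; S⁺ still has 5 valence electrons.
Breaking into a closed-shell core is much more expensive than removing a leftover valence electron — Na and Li have the largest IE_2 here.
Valence configurations: C⁺ [He]2s²2p¹, S⁺ [Ne]3s²3p³.
Tabulated IE_2 (kJ/mol): Li 7298, Na 4562, C 2353, S 2252.
Putting it together, IE_2: S < C < Na < Li.

S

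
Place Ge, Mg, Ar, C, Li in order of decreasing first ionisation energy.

Ar > C > Ge > Mg > Li

Across a period the outer electron is held more tightly (higher IE₁); down a group it sits in a higher shell, more shielded, and comes off more easily.
Here both period and group differ, so the two effects have to be weighed against each other.
Mg > Li: the two effects oppose for this pair; the across-period effect wins (738 vs 520 kJ/mol).
Ge > Mg: period and group pull opposite ways; the across-period shift dominates (762 vs 738 kJ/mol).
C > Ge: C sits above Ge in group 14, so the down-group effect alone puts C higher.
Ar > C: the two effects oppose for this pair; the across-period effect wins (1521 vs 1086 kJ/mol).
Approximate values (kJ/mol): Li 520, C 1086, Mg 738, Ar 1521, Ge 762.
So from highest to lowest: Ar > C > Ge > Mg > Li.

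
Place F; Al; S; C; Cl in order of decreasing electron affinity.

C is in period 2, group 14; F is in period 2, group 17; Al is in period 3, group 13; S is in period 3, group 16; Cl is in period 3, group 17.
Adding an electron releases more energy for atoms nearer the top right (short of the noble gases).
Here both period and group differ, so the two effects have to be weighed against each other.
C > Al: both effects reinforce here, so C is clearly the higher of the two.
S > C: period and group pull opposite ways; the across-period shift dominates (200 vs 122 kJ/mol).
F > S: both effects reinforce here, so F is clearly the higher of the two.
Cl > F: this pair runs against the simple trend — see the exception note.
Note the exception: Cl has a higher electron affinity than F, contrary to the simple trend — F's small 2p subshell makes the incoming electron feel strong e⁻–e⁻ repulsion, so Cl actually releases more energy on gaining an electron.
Approximate values (kJ/mol): C 122, F 328, Al 42, S 200, Cl 349.
So from highest to lowest: Cl > F > S > C > Al.

Cl, F, S, C, Al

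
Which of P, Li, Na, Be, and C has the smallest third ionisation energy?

P

Consider each +2 ion: P²⁺ still has 3 valence electrons; Li²⁺ is already 1 electron into the core; Na²⁺ is already 1 electron into the core; Be²⁺ is the bare [He] core; C²⁺ still has 2 valence electrons.
Pulling an electron out of a noble-gas core costs far more than removing a remaining valence electron, so Na, Li and Be sit at the high end of IE_3.
Valence configurations: P²⁺ [Ne]3s²3p¹, C²⁺ [He]2s².
Approximate IE_3 values (kJ/mol): P 2914, Li 11815, Na 6910, Be 14849, C 4620.
Hence IE_3: P < C < Na < Li < Be.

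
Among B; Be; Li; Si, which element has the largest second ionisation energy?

Consider each +1 ion: B⁺ still has 2 valence electrons; Be⁺ still has 1 valence electron; Li⁺ is the bare [He] core; Si⁺ still has 3 valence electrons.
Core electrons are held far more tightly than valence electrons, so Li tops the IE_2 order.
Valence configurations: B⁺ [He]2s², Be⁺ [He]2s¹, Si⁺ [Ne]3s²3p¹.
Tabulated IE_2 (kJ/mol): B 2427, Be 1757, Li 7298, Si 1577.
Putting it together, IE_2: Si < Be < B < Li.

Li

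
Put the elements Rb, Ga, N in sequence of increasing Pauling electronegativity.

N is in period 2, group 15; Ga is in period 4, group 13; Rb is in period 5, group 1.
Atoms toward the upper right of the periodic table pull bonding electrons most strongly.
These span different periods and groups, so the two trends combine.
Ga > Rb: both effects reinforce here, so Ga is clearly the higher of the two.
N > Ga: both effects reinforce here, so N is clearly the higher of the two.
For reference (Pauling): N 3.04, Ga 1.81, Rb 0.82.
So from lowest to highest: Rb < Ga < N.

Rb < Ga < N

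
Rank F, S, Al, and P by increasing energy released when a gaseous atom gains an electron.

F is in period 2, group 17; Al is in period 3, group 13; P is in period 3, group 15; S is in period 3, group 16.
Electron affinity generally becomes more exothermic across a period toward the halogens and less exothermic down a group.
Here both period and group differ, so the two effects have to be weighed against each other.
P > Al: both are in period 3; the period trend gives P the larger value.
S > P: both are in period 3; the period trend gives S the larger value.
F > S: relative to S, both the across-period and down-group shifts push F's electron affinity up.
Tabulated electron affinity (kJ/mol): F 328, Al 42, P 72, S 200.
So from lowest to highest: Al < P < S < F.

Al < P < S < F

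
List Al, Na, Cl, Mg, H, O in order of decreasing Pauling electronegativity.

O, Cl, H, Al, Mg, Na

H is in period 1, group 1; O is in period 2, group 16; Na is in period 3, group 1; Mg is in period 3, group 2; Al is in period 3, group 13; Cl is in period 3, group 17.
EN rises left→right (higher Z_eff, smaller atoms) and falls top→bottom (larger, more shielded atoms).
Here both period and group differ, so the two effects have to be weighed against each other.
Mg > Na: both are in period 3; the period trend gives Mg the larger value.
Al > Mg: both are in period 3; the period trend gives Al the larger value.
H > Al: the two effects oppose for this pair; the down-group effect wins (2.20 vs 1.61).
Cl > H: the two effects oppose for this pair; the across-period effect wins (3.16 vs 2.20).
O > Cl: period and group pull opposite ways; the down-group shift dominates (3.44 vs 3.16).
For reference (Pauling): H 2.20, O 3.44, Na 0.93, Mg 1.31, Al 1.61, Cl 3.16.
So from highest to lowest: O > Cl > H > Al > Mg > Na.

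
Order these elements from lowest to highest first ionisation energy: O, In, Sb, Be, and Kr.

Be is in period 2, group 2; O is in period 2, group 16; Kr is in period 4, group 18; In is in period 5, group 13; Sb is in period 5, group 15.
Across a period the outer electron is held more tightly (higher IE₁); down a group it sits in a higher shell, more shielded, and comes off more easily.
These span different periods and groups, so the two trends combine.
Sb > In: Sb lies to the right of In in period 5, so the across-period effect alone puts Sb higher.
Be > Sb: period and group pull opposite ways; the down-group shift dominates (900 vs 831 kJ/mol).
O > Be: O lies to the right of Be in period 2, so the across-period effect alone puts O higher.
Kr > O: period and group pull opposite ways; the across-period shift dominates (1351 vs 1314 kJ/mol).
Tabulated first ionization energy (kJ/mol): Be 900, O 1314, Kr 1351, In 558, Sb 831.
So from lowest to highest: In < Sb < Be < O < Kr.

In, Sb, Be, O, Kr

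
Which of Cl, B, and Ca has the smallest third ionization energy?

IE_3 is the cost of taking one more electron from the +2 cation: Cl²⁺ still has 5 valence electrons; B²⁺ still has 1 valence electron; Ca²⁺ is the bare [Ar] core.
Pulling an electron out of a noble-gas core costs far more than removing a remaining valence electron, so Ca sits at the high end of IE_3.
Valence configurations: Cl²⁺ [Ne]3s²3p³, B²⁺ [He]2s¹.
The numbers (kJ/mol): Cl 3822, B 3660, Ca 4912.
Overall IE_3 order: B < Cl < Ca.

B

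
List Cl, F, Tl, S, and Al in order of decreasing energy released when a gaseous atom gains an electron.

Cl > F > S > Al > Tl

F is in period 2, group 17; Al is in period 3, group 13; S is in period 3, group 16; Cl is in period 3, group 17; Tl is in period 6, group 13.
EA tends to increase across a period and decrease down a group, though the pattern is less regular than for IE or radius.
Neither a single period nor a single group — weigh both effects.
Al > Tl: they share group 13; the group trend gives Al the larger value.
S > Al: S lies to the right of Al in period 3, so the across-period effect alone puts S higher.
F > S: relative to S, both the across-period and down-group shifts push F's electron affinity up.
Cl > F: this pair runs against the simple trend — see the exception note.
Note the exception: Cl has a higher electron affinity than F, contrary to the simple trend — F's small 2p subshell makes the incoming electron feel strong e⁻–e⁻ repulsion, so Cl actually releases more energy on gaining an electron.
For reference (kJ/mol): F 328, Al 42, S 200, Cl 349, Tl 19.
So from highest to lowest: Cl > F > S > Al > Tl.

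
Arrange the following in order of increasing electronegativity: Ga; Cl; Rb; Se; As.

Rb < Ga < As < Se < Cl

Cl is in period 3, group 17; Ga is in period 4, group 13; As is in period 4, group 15; Se is in period 4, group 16; Rb is in period 5, group 1.
Electronegativity increases across a period and decreases down a group, tracking effective nuclear charge and atomic size.
These span different periods and groups, so the two trends combine.
Ga > Rb: both effects reinforce here, so Ga is clearly the higher of the two.
As > Ga: As lies to the right of Ga in period 4, so the across-period effect alone puts As higher.
Se > As: Se lies to the right of As in period 4, so the across-period effect alone puts Se higher.
Cl > Se: relative to Se, both the across-period and down-group shifts push Cl's electronegativity up.
Tabulated electronegativity (Pauling): Cl 3.16, Ga 1.81, As 2.18, Se 2.55, Rb 0.82.
So from lowest to highest: Rb < Ga < As < Se < Cl.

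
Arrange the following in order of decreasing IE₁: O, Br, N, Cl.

Removing the outermost electron gets harder across a period and easier down a group.
These span different periods and groups, so the two trends combine.
Cl > Br: Cl sits above Br in group 17, so the down-group effect alone puts Cl higher.
O > Cl: period and group pull opposite ways; the down-group shift dominates (1314 vs 1251 kJ/mol).
N > O: this pair runs against the simple trend — see the exception note.
Note the exception: N has a higher first ionization energy than O, contrary to the simple trend — pairing an electron in O's 2p⁴ costs repulsion energy, so O ionizes more easily than half-filled N (2p³).
Approximate values (kJ/mol): N 1402, O 1314, Cl 1251, Br 1140.
So from highest to lowest: N > O > Cl > Br.

N > O > Cl > Br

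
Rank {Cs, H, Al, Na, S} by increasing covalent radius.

H is in period 1, group 1; Na is in period 3, group 1; Al is in period 3, group 13; S is in period 3, group 16; Cs is in period 6, group 1.
Radius decreases left→right (rising Z_eff, same n) and increases top→bottom (higher n).
Neither a single period nor a single group — weigh both effects.
S > H: the two effects oppose for this pair; the down-group effect wins (103 vs 32 pm).
Al > S: both are in period 3; the period trend gives Al the larger value.
Na > Al: both are in period 3; the period trend gives Na the larger value.
Cs > Na: they share group 1; the group trend gives Cs the larger value.
Tabulated atomic radius (pm): H 32, Na 155, Al 126, S 103, Cs 232.
So from smallest to largest: H < S < Al < Na < Cs.

H, S, Al, Na, Cs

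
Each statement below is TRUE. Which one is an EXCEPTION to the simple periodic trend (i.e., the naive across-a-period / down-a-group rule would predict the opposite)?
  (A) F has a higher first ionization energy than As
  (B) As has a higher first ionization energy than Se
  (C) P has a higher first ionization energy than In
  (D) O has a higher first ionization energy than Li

The general trend: first ionization energy increases across a period and decreases down a group.
(A) F (period 2, group 17) vs As (period 4, group 15): the stated order agrees with the simple trend.
(B) As (period 4, group 15) vs Se (period 4, group 16): the stated order contradicts the simple trend.
(C) P (period 3, group 15) vs In (period 5, group 13): the stated order agrees with the simple trend.
(D) O (period 2, group 16) vs Li (period 2, group 1): the stated order agrees with the simple trend.
The exception is (B): Se (4p⁴) ionizes more easily than half-filled As (4p³).

(B)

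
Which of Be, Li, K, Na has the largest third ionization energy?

IE_3 is the cost of taking one more electron from the +2 cation: Be²⁺ is the bare [He] core; Li²⁺ is already 1 electron into the core; K²⁺ is already 1 electron into the core; Na²⁺ is already 1 electron into the core.
All of these are removing an electron from a noble-gas core or deeper; the smaller core (lower principal quantum number) is held far more tightly, and within a period the higher nuclear charge binds the same core more tightly.
Tabulated IE_3 (kJ/mol): Be 14849, Li 11815, K 4420, Na 6910.
So the third ionization energies run K < Na < Li < Be.

Be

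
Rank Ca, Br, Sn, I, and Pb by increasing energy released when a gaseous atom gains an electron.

Ca is in period 4, group 2; Br is in period 4, group 17; Sn is in period 5, group 14; I is in period 5, group 17; Pb is in period 6, group 14.
EA tends to increase across a period and decrease down a group, though the pattern is less regular than for IE or radius.
Neither a single period nor a single group — weigh both effects.
Pb > Ca: period and group pull opposite ways; the across-period shift dominates (35 vs 2 kJ/mol).
Sn > Pb: they share group 14; the group trend gives Sn the larger value.
I > Sn: both are in period 5; the period trend gives I the larger value.
Br > I: they share group 17; the group trend gives Br the larger value.
Tabulated electron affinity (kJ/mol): Ca 2, Br 325, Sn 107, I 295, Pb 35.
So from lowest to highest: Ca < Pb < Sn < I < Br.

Ca < Pb < Sn < I < Br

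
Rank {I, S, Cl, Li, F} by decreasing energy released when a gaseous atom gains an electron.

Cl, F, I, S, Li

Li is in period 2, group 1; F is in period 2, group 17; S is in period 3, group 16; Cl is in period 3, group 17; I is in period 5, group 17.
Adding an electron releases more energy for atoms nearer the top right (short of the noble gases).
Neither a single period nor a single group — weigh both effects.
S > Li: period and group pull opposite ways; the across-period shift dominates (200 vs 60 kJ/mol).
I > S: the two effects oppose for this pair; the across-period effect wins (295 vs 200 kJ/mol).
F > I: F sits above I in group 17, so the down-group effect alone puts F higher.
Cl > F: this pair runs against the simple trend — see the exception note.
Note the exception: Cl has a higher electron affinity than F, contrary to the simple trend — F's small 2p subshell makes the incoming electron feel strong e⁻–e⁻ repulsion, so Cl actually releases more energy on gaining an electron.
For reference (kJ/mol): Li 60, F 328, S 200, Cl 349, I 295.
So from highest to lowest: Cl > F > I > S > Li.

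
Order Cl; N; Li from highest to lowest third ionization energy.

Li > N > Cl

The third ionization energy removes an electron from the +2 ion. For each element: Cl²⁺ still has 5 valence electrons; N²⁺ still has 3 valence electrons; Li²⁺ is already 1 electron into the core.
Core electrons are held far more tightly than valence electrons, so Li tops the IE_3 order.
Valence configurations: Cl²⁺ [Ne]3s²3p³, N²⁺ [He]2s²2p¹.
Approximate IE_3 values (kJ/mol): Cl 3822, N 4578, Li 11815.
So the third ionization energies run Cl < N < Li.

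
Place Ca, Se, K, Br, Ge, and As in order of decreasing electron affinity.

Br, Se, Ge, As, K, Ca

K is in period 4, group 1; Ca is in period 4, group 2; Ge is in period 4, group 14; As is in period 4, group 15; Se is in period 4, group 16; Br is in period 4, group 17.
Atoms with high Z_eff and room in the valence shell (especially the halogens) have the most exothermic electron affinities.
All lie in period 4; the across-period trend (electron affinity increases left to right) applies, with the exception below.
Note the exception: K has a higher electron affinity than Ca, contrary to the simple trend — adding an electron to Ca (ns²) has to open a new, higher-energy np subshell, which is unfavourable.
Note the exception: Ge has a higher electron affinity than As, contrary to the simple trend — adding an electron to As's half-filled 4p³ is unfavourable, so Ge (4p²) has the more exothermic EA.
Tabulated electron affinity (kJ/mol): K 48, Ca 2, Ge 119, As 78, Se 195, Br 325.
So from highest to lowest: Br > Se > Ge > As > K > Ca.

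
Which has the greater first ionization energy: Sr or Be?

Be

Removing the outermost electron gets harder across a period and easier down a group.
All are in group 2, so first ionization energy increases up the group.
So Be has the greater first ionization energy (Be > Sr).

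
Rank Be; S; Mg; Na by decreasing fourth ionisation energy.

The fourth ionization energy removes an electron from the +3 ion. For each element: Be³⁺ is already 1 electron into the core; S³⁺ still has 3 valence electrons; Mg³⁺ is already 1 electron into the core; Na³⁺ is already 2 electrons into the core.
Breaking into a closed-shell core is much more expensive than removing a leftover valence electron — Na, Mg and Be have the largest IE_4 here.
The numbers (kJ/mol): Be 21007, S 4556, Mg 10543, Na 9543.
So the fourth ionization energies run S < Na < Mg < Be.

Be > Mg > Na > S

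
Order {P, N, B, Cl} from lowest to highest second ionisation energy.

After 1 electron has been removed, what remains? P⁺ still has 4 valence electrons; N⁺ still has 4 valence electrons; B⁺ still has 2 valence electrons; Cl⁺ still has 6 valence electrons.
All are still removing valence electrons, so compare the +1 ions as you would atoms: IE_2 generally rises across a period (higher Z_eff) and falls down a group (larger shell), subject to the usual subshell exceptions.
Valence configurations: P⁺ [Ne]3s²3p², N⁺ [He]2s²2p², B⁺ [He]2s², Cl⁺ [Ne]3s²3p⁴.
Approximate IE_2 values (kJ/mol): P 1907, N 2856, B 2427, Cl 2298.
So the second ionization energies run P < Cl < B < N.

P, Cl, B, N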